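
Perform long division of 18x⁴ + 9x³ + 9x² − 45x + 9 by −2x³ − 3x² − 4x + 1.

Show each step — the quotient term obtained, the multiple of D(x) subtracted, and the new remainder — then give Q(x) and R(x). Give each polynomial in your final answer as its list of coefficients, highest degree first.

Step 1: lead(18x⁴ + 9x³ + 9x² − 45x + 9) ÷ lead(D) = 18x⁴ ÷ −2x³ = −9x. Subtract (−9x)·D = 18x⁴ + 27x³ + 36x² − 9x. Remainder: −18x³ − 27x² − 36x + 9.
Step 2: lead(−18x³ − 27x² − 36x + 9) ÷ lead(D) = −18x³ ÷ −2x³ = 9. Subtract (9)·D = −18x³ − 27x² − 36x + 9. Remainder: 0.

Q = [-9, 9]; R = [0]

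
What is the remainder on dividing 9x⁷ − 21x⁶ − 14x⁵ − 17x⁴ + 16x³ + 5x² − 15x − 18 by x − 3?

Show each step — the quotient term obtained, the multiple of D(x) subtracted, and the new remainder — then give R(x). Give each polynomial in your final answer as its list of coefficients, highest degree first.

Step 1: lead(9x⁷ − 21x⁶ − 14x⁵ − 17x⁴ + 16x³ + 5x² − 15x − 18) ÷ lead(D) = 9x⁷ ÷ x = 9x⁶. Subtract (9x⁶)·D = 9x⁷ − 27x⁶. Remainder: 6x⁶ − 14x⁵ − 17x⁴ + 16x³ + 5x² − 15x − 18.
Step 2: lead(6x⁶ − 14x⁵ − 17x⁴ + 16x³ + 5x² − 15x − 18) ÷ lead(D) = 6x⁶ ÷ x = 6x⁵. Subtract (6x⁵)·D = 6x⁶ − 18x⁵. Remainder: 4x⁵ − 17x⁴ + 16x³ + 5x² − 15x − 18.
Step 3: lead(4x⁵ − 17x⁴ + 16x³ + 5x² − 15x − 18) ÷ lead(D) = 4x⁵ ÷ x = 4x⁴. Subtract (4x⁴)·D = 4x⁵ − 12x⁴. Remainder: −5x⁴ + 16x³ + 5x² − 15x − 18.
Step 4: lead(−5x⁴ + 16x³ + 5x² − 15x − 18) ÷ lead(D) = −5x⁴ ÷ x = −5x³. Subtract (−5x³)·D = −5x⁴ + 15x³. Remainder: x³ + 5x² − 15x − 18.
Step 5: lead(x³ + 5x² − 15x − 18) ÷ lead(D) = x³ ÷ x = x². Subtract (x²)·D = x³ − 3x². Remainder: 8x² − 15x − 18.
Step 6: lead(8x² − 15x − 18) ÷ lead(D) = 8x² ÷ x = 8x. Subtract (8x)·D = 8x² − 24x. Remainder: 9x − 18.
Step 7: lead(9x − 18) ÷ lead(D) = 9x ÷ x = 9. Subtract (9)·D = 9x − 27. Remainder: 9.

R = [9]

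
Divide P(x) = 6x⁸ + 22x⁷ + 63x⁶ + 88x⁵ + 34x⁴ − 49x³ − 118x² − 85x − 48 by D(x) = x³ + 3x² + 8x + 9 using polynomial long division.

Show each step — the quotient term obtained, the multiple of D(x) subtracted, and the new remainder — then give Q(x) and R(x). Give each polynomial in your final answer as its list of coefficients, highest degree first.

Step 1: lead(6x⁸ + 22x⁷ + 63x⁶ + 88x⁵ + 34x⁴ − 49x³ − 118x² − 85x − 48) ÷ lead(D) = 6x⁸ ÷ x³ = 6x⁵. Subtract (6x⁵)·D = 6x⁸ + 18x⁷ + 48x⁶ + 54x⁵. Remainder: 4x⁷ + 15x⁶ + 34x⁵ + 34x⁴ − 49x³ − 118x² − 85x − 48.
Step 2: lead(4x⁷ + 15x⁶ + 34x⁵ + 34x⁴ − 49x³ − 118x² − 85x − 48) ÷ lead(D) = 4x⁷ ÷ x³ = 4x⁴. Subtract (4x⁴)·D = 4x⁷ + 12x⁶ + 32x⁵ + 36x⁴. Remainder: 3x⁶ + 2x⁵ − 2x⁴ − 49x³ − 118x² − 85x − 48.
Step 3: lead(3x⁶ + 2x⁵ − 2x⁴ − 49x³ − 118x² − 85x − 48) ÷ lead(D) = 3x⁶ ÷ x³ = 3x³. Subtract (3x³)·D = 3x⁶ + 9x⁵ + 24x⁴ + 27x³. Remainder: −7x⁵ − 26x⁴ − 76x³ − 118x² − 85x − 48.
Step 4: lead(−7x⁵ − 26x⁴ − 76x³ − 118x² − 85x − 48) ÷ lead(D) = −7x⁵ ÷ x³ = −7x². Subtract (−7x²)·D = −7x⁵ − 21x⁴ − 56x³ − 63x². Remainder: −5x⁴ − 20x³ − 55x² − 85x − 48.
Step 5: lead(−5x⁴ − 20x³ − 55x² − 85x − 48) ÷ lead(D) = −5x⁴ ÷ x³ = −5x. Subtract (−5x)·D = −5x⁴ − 15x³ − 40x² − 45x. Remainder: −5x³ − 15x² − 40x − 48.
Step 6: lead(−5x³ − 15x² − 40x − 48) ÷ lead(D) = −5x³ ÷ x³ = −5. Subtract (−5)·D = −5x³ − 15x² − 40x − 45. Remainder: −3.

Q = [6, 4, 3, -7, -5, -5]; R = [-3]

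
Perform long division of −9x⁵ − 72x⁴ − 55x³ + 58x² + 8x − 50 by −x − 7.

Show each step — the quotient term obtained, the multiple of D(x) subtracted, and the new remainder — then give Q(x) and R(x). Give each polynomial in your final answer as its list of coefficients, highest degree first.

Q = [9, 9, -8, -2, 6]; R = [-8]

Step 1: lead(−9x⁵ − 72x⁴ − 55x³ + 58x² + 8x − 50) ÷ lead(D) = −9x⁵ ÷ −x = 9x⁴. Subtract (9x⁴)·D = −9x⁵ − 63x⁴. Remainder: −9x⁴ − 55x³ + 58x² + 8x − 50.
Step 2: lead(−9x⁴ − 55x³ + 58x² + 8x − 50) ÷ lead(D) = −9x⁴ ÷ −x = 9x³. Subtract (9x³)·D = −9x⁴ − 63x³. Remainder: 8x³ + 58x² + 8x − 50.
Step 3: lead(8x³ + 58x² + 8x − 50) ÷ lead(D) = 8x³ ÷ −x = −8x². Subtract (−8x²)·D = 8x³ + 56x². Remainder: 2x² + 8x − 50.
Step 4: lead(2x² + 8x − 50) ÷ lead(D) = 2x² ÷ −x = −2x. Subtract (−2x)·D = 2x² + 14x. Remainder: −6x − 50.
Step 5: lead(−6x − 50) ÷ lead(D) = −6x ÷ −x = 6. Subtract (6)·D = −6x − 42. Remainder: −8.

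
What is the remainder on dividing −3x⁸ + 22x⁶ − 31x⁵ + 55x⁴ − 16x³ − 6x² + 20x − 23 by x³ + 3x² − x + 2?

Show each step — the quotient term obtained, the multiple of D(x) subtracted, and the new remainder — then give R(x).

Step 1: lead(−3x⁸ + 22x⁶ − 31x⁵ + 55x⁴ − 16x³ − 6x² + 20x − 23) ÷ lead(D) = −3x⁸ ÷ x³ = −3x⁵. Subtract (−3x⁵)·D = −3x⁸ − 9x⁷ + 3x⁶ − 6x⁵. Remainder: 9x⁷ + 19x⁶ − 25x⁵ + 55x⁴ − 16x³ − 6x² + 20x − 23.
Step 2: lead(9x⁷ + 19x⁶ − 25x⁵ + 55x⁴ − 16x³ − 6x² + 20x − 23) ÷ lead(D) = 9x⁷ ÷ x³ = 9x⁴. Subtract (9x⁴)·D = 9x⁷ + 27x⁶ − 9x⁵ + 18x⁴. Remainder: −8x⁶ − 16x⁵ + 37x⁴ − 16x³ − 6x² + 20x − 23.
Step 3: lead(−8x⁶ − 16x⁵ + 37x⁴ − 16x³ − 6x² + 20x − 23) ÷ lead(D) = −8x⁶ ÷ x³ = −8x³. Subtract (−8x³)·D = −8x⁶ − 24x⁵ + 8x⁴ − 16x³. Remainder: 8x⁵ + 29x⁴ − 6x² + 20x − 23.
Step 4: lead(8x⁵ + 29x⁴ − 6x² + 20x − 23) ÷ lead(D) = 8x⁵ ÷ x³ = 8x². Subtract (8x²)·D = 8x⁵ + 24x⁴ − 8x³ + 16x². Remainder: 5x⁴ + 8x³ − 22x² + 20x − 23.
Step 5: lead(5x⁴ + 8x³ − 22x² + 20x − 23) ÷ lead(D) = 5x⁴ ÷ x³ = 5x. Subtract (5x)·D = 5x⁴ + 15x³ − 5x² + 10x. Remainder: −7x³ − 17x² + 10x − 23.
Step 6: lead(−7x³ − 17x² + 10x − 23) ÷ lead(D) = −7x³ ÷ x³ = −7. Subtract (−7)·D = −7x³ − 21x² + 7x − 14. Remainder: 4x² + 3x − 9.

R(x) = 4x² + 3x − 9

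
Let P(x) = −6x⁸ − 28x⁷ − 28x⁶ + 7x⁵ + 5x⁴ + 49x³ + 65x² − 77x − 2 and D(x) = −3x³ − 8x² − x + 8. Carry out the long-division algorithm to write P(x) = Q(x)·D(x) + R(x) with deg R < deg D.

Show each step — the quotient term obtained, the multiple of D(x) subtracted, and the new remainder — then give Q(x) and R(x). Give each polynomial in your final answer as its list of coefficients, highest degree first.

Q = [2, 4, -2, 7, -9, 0]; R = [-5, -2]

Step 1: lead(−6x⁸ − 28x⁷ − 28x⁶ + 7x⁵ + 5x⁴ + 49x³ + 65x² − 77x − 2) ÷ lead(D) = −6x⁸ ÷ −3x³ = 2x⁵. Subtract (2x⁵)·D = −6x⁸ − 16x⁷ − 2x⁶ + 16x⁵. Remainder: −12x⁷ − 26x⁶ − 9x⁵ + 5x⁴ + 49x³ + 65x² − 77x − 2.
Step 2: lead(−12x⁷ − 26x⁶ − 9x⁵ + 5x⁴ + 49x³ + 65x² − 77x − 2) ÷ lead(D) = −12x⁷ ÷ −3x³ = 4x⁴. Subtract (4x⁴)·D = −12x⁷ − 32x⁶ − 4x⁵ + 32x⁴. Remainder: 6x⁶ − 5x⁵ − 27x⁴ + 49x³ + 65x² − 77x − 2.
Step 3: lead(6x⁶ − 5x⁵ − 27x⁴ + 49x³ + 65x² − 77x − 2) ÷ lead(D) = 6x⁶ ÷ −3x³ = −2x³. Subtract (−2x³)·D = 6x⁶ + 16x⁵ + 2x⁴ − 16x³. Remainder: −21x⁵ − 29x⁴ + 65x³ + 65x² − 77x − 2.
Step 4: lead(−21x⁵ − 29x⁴ + 65x³ + 65x² − 77x − 2) ÷ lead(D) = −21x⁵ ÷ −3x³ = 7x². Subtract (7x²)·D = −21x⁵ − 56x⁴ − 7x³ + 56x². Remainder: 27x⁴ + 72x³ + 9x² − 77x − 2.
Step 5: lead(27x⁴ + 72x³ + 9x² − 77x − 2) ÷ lead(D) = 27x⁴ ÷ −3x³ = −9x. Subtract (−9x)·D = 27x⁴ + 72x³ + 9x² − 72x. Remainder: −5x − 2.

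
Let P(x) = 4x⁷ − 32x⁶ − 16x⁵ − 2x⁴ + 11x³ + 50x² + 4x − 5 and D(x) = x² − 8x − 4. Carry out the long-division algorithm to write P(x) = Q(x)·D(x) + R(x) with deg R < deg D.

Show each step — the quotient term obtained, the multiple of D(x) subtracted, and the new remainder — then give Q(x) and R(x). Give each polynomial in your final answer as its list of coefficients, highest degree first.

Step 1: lead(4x⁷ − 32x⁶ − 16x⁵ − 2x⁴ + 11x³ + 50x² + 4x − 5) ÷ lead(D) = 4x⁷ ÷ x² = 4x⁵. Subtract (4x⁵)·D = 4x⁷ − 32x⁶ − 16x⁵. Remainder: −2x⁴ + 11x³ + 50x² + 4x − 5.
Step 2: lead(−2x⁴ + 11x³ + 50x² + 4x − 5) ÷ lead(D) = −2x⁴ ÷ x² = −2x². Subtract (−2x²)·D = −2x⁴ + 16x³ + 8x². Remainder: −5x³ + 42x² + 4x − 5.
Step 3: lead(−5x³ + 42x² + 4x − 5) ÷ lead(D) = −5x³ ÷ x² = −5x. Subtract (−5x)·D = −5x³ + 40x² + 20x. Remainder: 2x² − 16x − 5.
Step 4: lead(2x² − 16x − 5) ÷ lead(D) = 2x² ÷ x² = 2. Subtract (2)·D = 2x² − 16x − 8. Remainder: 3.

Q = [4, 0, 0, -2, -5, 2]; R = [3]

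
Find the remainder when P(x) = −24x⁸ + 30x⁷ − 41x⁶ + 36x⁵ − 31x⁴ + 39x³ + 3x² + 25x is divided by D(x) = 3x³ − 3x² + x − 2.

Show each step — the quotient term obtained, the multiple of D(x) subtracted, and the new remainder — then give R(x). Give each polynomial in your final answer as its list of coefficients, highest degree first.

Step 1: lead(−24x⁸ + 30x⁷ − 41x⁶ + 36x⁵ − 31x⁴ + 39x³ + 3x² + 25x) ÷ lead(D) = −24x⁸ ÷ 3x³ = −8x⁵. Subtract (−8x⁵)·D = −24x⁸ + 24x⁷ − 8x⁶ + 16x⁵. Remainder: 6x⁷ − 33x⁶ + 20x⁵ − 31x⁴ + 39x³ + 3x² + 25x.
Step 2: lead(6x⁷ − 33x⁶ + 20x⁵ − 31x⁴ + 39x³ + 3x² + 25x) ÷ lead(D) = 6x⁷ ÷ 3x³ = 2x⁴. Subtract (2x⁴)·D = 6x⁷ − 6x⁶ + 2x⁵ − 4x⁴. Remainder: −27x⁶ + 18x⁵ − 27x⁴ + 39x³ + 3x² + 25x.
Step 3: lead(−27x⁶ + 18x⁵ − 27x⁴ + 39x³ + 3x² + 25x) ÷ lead(D) = −27x⁶ ÷ 3x³ = −9x³. Subtract (−9x³)·D = −27x⁶ + 27x⁵ − 9x⁴ + 18x³. Remainder: −9x⁵ − 18x⁴ + 21x³ + 3x² + 25x.
Step 4: lead(−9x⁵ − 18x⁴ + 21x³ + 3x² + 25x) ÷ lead(D) = −9x⁵ ÷ 3x³ = −3x². Subtract (−3x²)·D = −9x⁵ + 9x⁴ − 3x³ + 6x². Remainder: −27x⁴ + 24x³ − 3x² + 25x.
Step 5: lead(−27x⁴ + 24x³ − 3x² + 25x) ÷ lead(D) = −27x⁴ ÷ 3x³ = −9x. Subtract (−9x)·D = −27x⁴ + 27x³ − 9x² + 18x. Remainder: −3x³ + 6x² + 7x.
Step 6: lead(−3x³ + 6x² + 7x) ÷ lead(D) = −3x³ ÷ 3x³ = −1. Subtract (−1)·D = −3x³ + 3x² − x + 2. Remainder: 3x² + 8x − 2.

R = [3, 8, -2]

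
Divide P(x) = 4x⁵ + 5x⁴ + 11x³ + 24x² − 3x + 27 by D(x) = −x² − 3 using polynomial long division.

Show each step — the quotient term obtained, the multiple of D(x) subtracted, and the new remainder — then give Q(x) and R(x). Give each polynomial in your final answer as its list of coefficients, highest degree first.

Step 1: lead(4x⁵ + 5x⁴ + 11x³ + 24x² − 3x + 27) ÷ lead(D) = 4x⁵ ÷ −x² = −4x³. Subtract (−4x³)·D = 4x⁵ + 12x³. Remainder: 5x⁴ − x³ + 24x² − 3x + 27.
Step 2: lead(5x⁴ − x³ + 24x² − 3x + 27) ÷ lead(D) = 5x⁴ ÷ −x² = −5x². Subtract (−5x²)·D = 5x⁴ + 15x². Remainder: −x³ + 9x² − 3x + 27.
Step 3: lead(−x³ + 9x² − 3x + 27) ÷ lead(D) = −x³ ÷ −x² = x. Subtract (x)·D = −x³ − 3x. Remainder: 9x² + 27.
Step 4: lead(9x² + 27) ÷ lead(D) = 9x² ÷ −x² = −9. Subtract (−9)·D = 9x² + 27. Remainder: 0.

Q = [-4, -5, 1, -9]; R = [0]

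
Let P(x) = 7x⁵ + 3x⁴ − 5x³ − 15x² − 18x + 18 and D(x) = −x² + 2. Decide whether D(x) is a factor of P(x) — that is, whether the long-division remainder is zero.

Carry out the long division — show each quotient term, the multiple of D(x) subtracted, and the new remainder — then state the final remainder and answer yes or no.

R(x) = 0, so D(x) is a factor of P(x). yes

Step 1: lead(7x⁵ + 3x⁴ − 5x³ − 15x² − 18x + 18) ÷ lead(D) = 7x⁵ ÷ −x² = −7x³. Subtract (−7x³)·D = 7x⁵ − 14x³. Remainder: 3x⁴ + 9x³ − 15x² − 18x + 18.
Step 2: lead(3x⁴ + 9x³ − 15x² − 18x + 18) ÷ lead(D) = 3x⁴ ÷ −x² = −3x². Subtract (−3x²)·D = 3x⁴ − 6x². Remainder: 9x³ − 9x² − 18x + 18.
Step 3: lead(9x³ − 9x² − 18x + 18) ÷ lead(D) = 9x³ ÷ −x² = −9x. Subtract (−9x)·D = 9x³ − 18x. Remainder: −9x² + 18.
Step 4: lead(−9x² + 18) ÷ lead(D) = −9x² ÷ −x² = 9. Subtract (9)·D = −9x² + 18. Remainder: 0.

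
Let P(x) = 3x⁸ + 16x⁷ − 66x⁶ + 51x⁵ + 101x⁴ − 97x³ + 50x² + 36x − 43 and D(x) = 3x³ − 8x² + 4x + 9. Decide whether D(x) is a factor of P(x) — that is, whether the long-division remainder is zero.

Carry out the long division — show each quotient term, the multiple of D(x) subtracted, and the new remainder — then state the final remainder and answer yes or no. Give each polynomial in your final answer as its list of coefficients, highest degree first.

Step 1: lead(3x⁸ + 16x⁷ − 66x⁶ + 51x⁵ + 101x⁴ − 97x³ + 50x² + 36x − 43) ÷ lead(D) = 3x⁸ ÷ 3x³ = x⁵. Subtract (x⁵)·D = 3x⁸ − 8x⁷ + 4x⁶ + 9x⁵. Remainder: 24x⁷ − 70x⁶ + 42x⁵ + 101x⁴ − 97x³ + 50x² + 36x − 43.
Step 2: lead(24x⁷ − 70x⁶ + 42x⁵ + 101x⁴ − 97x³ + 50x² + 36x − 43) ÷ lead(D) = 24x⁷ ÷ 3x³ = 8x⁴. Subtract (8x⁴)·D = 24x⁷ − 64x⁶ + 32x⁵ + 72x⁴. Remainder: −6x⁶ + 10x⁵ + 29x⁴ − 97x³ + 50x² + 36x − 43.
Step 3: lead(−6x⁶ + 10x⁵ + 29x⁴ − 97x³ + 50x² + 36x − 43) ÷ lead(D) = −6x⁶ ÷ 3x³ = −2x³. Subtract (−2x³)·D = −6x⁶ + 16x⁵ − 8x⁴ − 18x³. Remainder: −6x⁵ + 37x⁴ − 79x³ + 50x² + 36x − 43.
Step 4: lead(−6x⁵ + 37x⁴ − 79x³ + 50x² + 36x − 43) ÷ lead(D) = −6x⁵ ÷ 3x³ = −2x². Subtract (−2x²)·D = −6x⁵ + 16x⁴ − 8x³ − 18x². Remainder: 21x⁴ − 71x³ + 68x² + 36x − 43.
Step 5: lead(21x⁴ − 71x³ + 68x² + 36x − 43) ÷ lead(D) = 21x⁴ ÷ 3x³ = 7x. Subtract (7x)·D = 21x⁴ − 56x³ + 28x² + 63x. Remainder: −15x³ + 40x² − 27x − 43.
Step 6: lead(−15x³ + 40x² − 27x − 43) ÷ lead(D) = −15x³ ÷ 3x³ = −5. Subtract (−5)·D = −15x³ + 40x² − 20x − 45. Remainder: −7x + 2.

R = [-7, 2], so D(x) is not a factor of P(x). no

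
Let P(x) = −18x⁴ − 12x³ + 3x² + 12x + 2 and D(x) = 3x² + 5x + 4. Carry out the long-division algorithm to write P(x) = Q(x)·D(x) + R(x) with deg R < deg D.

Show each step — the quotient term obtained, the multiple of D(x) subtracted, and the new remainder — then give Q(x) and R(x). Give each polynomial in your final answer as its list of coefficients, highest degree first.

Step 1: lead(−18x⁴ − 12x³ + 3x² + 12x + 2) ÷ lead(D) = −18x⁴ ÷ 3x² = −6x². Subtract (−6x²)·D = −18x⁴ − 30x³ − 24x². Remainder: 18x³ + 27x² + 12x + 2.
Step 2: lead(18x³ + 27x² + 12x + 2) ÷ lead(D) = 18x³ ÷ 3x² = 6x. Subtract (6x)·D = 18x³ + 30x² + 24x. Remainder: −3x² − 12x + 2.
Step 3: lead(−3x² − 12x + 2) ÷ lead(D) = −3x² ÷ 3x² = −1. Subtract (−1)·D = −3x² − 5x − 4. Remainder: −7x + 6.

Q = [-6, 6, -1]; R = [-7, 6]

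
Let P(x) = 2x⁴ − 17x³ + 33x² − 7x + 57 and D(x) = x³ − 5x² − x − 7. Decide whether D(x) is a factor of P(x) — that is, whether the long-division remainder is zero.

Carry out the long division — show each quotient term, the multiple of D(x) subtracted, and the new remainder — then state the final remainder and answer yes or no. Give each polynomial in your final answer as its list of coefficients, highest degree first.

Step 1: lead(2x⁴ − 17x³ + 33x² − 7x + 57) ÷ lead(D) = 2x⁴ ÷ x³ = 2x. Subtract (2x)·D = 2x⁴ − 10x³ − 2x² − 14x. Remainder: −7x³ + 35x² + 7x + 57.
Step 2: lead(−7x³ + 35x² + 7x + 57) ÷ lead(D) = −7x³ ÷ x³ = −7. Subtract (−7)·D = −7x³ + 35x² + 7x + 49. Remainder: 8.

R = [8], so D(x) is not a factor of P(x). no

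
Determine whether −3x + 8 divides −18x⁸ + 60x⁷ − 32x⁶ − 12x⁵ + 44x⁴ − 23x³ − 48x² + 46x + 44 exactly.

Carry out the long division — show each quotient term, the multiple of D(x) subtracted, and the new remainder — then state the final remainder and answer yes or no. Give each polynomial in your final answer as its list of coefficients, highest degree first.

Step 1: lead(−18x⁸ + 60x⁷ − 32x⁶ − 12x⁵ + 44x⁴ − 23x³ − 48x² + 46x + 44) ÷ lead(D) = −18x⁸ ÷ −3x = 6x⁷. Subtract (6x⁷)·D = −18x⁸ + 48x⁷. Remainder: 12x⁷ − 32x⁶ − 12x⁵ + 44x⁴ − 23x³ − 48x² + 46x + 44.
Step 2: lead(12x⁷ − 32x⁶ − 12x⁵ + 44x⁴ − 23x³ − 48x² + 46x + 44) ÷ lead(D) = 12x⁷ ÷ −3x = −4x⁶. Subtract (−4x⁶)·D = 12x⁷ − 32x⁶. Remainder: −12x⁵ + 44x⁴ − 23x³ − 48x² + 46x + 44.
Step 3: lead(−12x⁵ + 44x⁴ − 23x³ − 48x² + 46x + 44) ÷ lead(D) = −12x⁵ ÷ −3x = 4x⁴. Subtract (4x⁴)·D = −12x⁵ + 32x⁴. Remainder: 12x⁴ − 23x³ − 48x² + 46x + 44.
Step 4: lead(12x⁴ − 23x³ − 48x² + 46x + 44) ÷ lead(D) = 12x⁴ ÷ −3x = −4x³. Subtract (−4x³)·D = 12x⁴ − 32x³. Remainder: 9x³ − 48x² + 46x + 44.
Step 5: lead(9x³ − 48x² + 46x + 44) ÷ lead(D) = 9x³ ÷ −3x = −3x². Subtract (−3x²)·D = 9x³ − 24x². Remainder: −24x² + 46x + 44.
Step 6: lead(−24x² + 46x + 44) ÷ lead(D) = −24x² ÷ −3x = 8x. Subtract (8x)·D = −24x² + 64x. Remainder: −18x + 44.
Step 7: lead(−18x + 44) ÷ lead(D) = −18x ÷ −3x = 6. Subtract (6)·D = −18x + 48. Remainder: −4.

R = [-4], so D(x) is not a factor of P(x). no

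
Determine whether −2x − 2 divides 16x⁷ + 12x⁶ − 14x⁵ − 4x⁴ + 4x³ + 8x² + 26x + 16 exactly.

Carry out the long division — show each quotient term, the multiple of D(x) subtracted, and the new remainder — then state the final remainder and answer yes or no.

Step 1: lead(16x⁷ + 12x⁶ − 14x⁵ − 4x⁴ + 4x³ + 8x² + 26x + 16) ÷ lead(D) = 16x⁷ ÷ −2x = −8x⁶. Subtract (−8x⁶)·D = 16x⁷ + 16x⁶. Remainder: −4x⁶ − 14x⁵ − 4x⁴ + 4x³ + 8x² + 26x + 16.
Step 2: lead(−4x⁶ − 14x⁵ − 4x⁴ + 4x³ + 8x² + 26x + 16) ÷ lead(D) = −4x⁶ ÷ −2x = 2x⁵. Subtract (2x⁵)·D = −4x⁶ − 4x⁵. Remainder: −10x⁵ − 4x⁴ + 4x³ + 8x² + 26x + 16.
Step 3: lead(−10x⁵ − 4x⁴ + 4x³ + 8x² + 26x + 16) ÷ lead(D) = −10x⁵ ÷ −2x = 5x⁴. Subtract (5x⁴)·D = −10x⁵ − 10x⁴. Remainder: 6x⁴ + 4x³ + 8x² + 26x + 16.
Step 4: lead(6x⁴ + 4x³ + 8x² + 26x + 16) ÷ lead(D) = 6x⁴ ÷ −2x = −3x³. Subtract (−3x³)·D = 6x⁴ + 6x³. Remainder: −2x³ + 8x² + 26x + 16.
Step 5: lead(−2x³ + 8x² + 26x + 16) ÷ lead(D) = −2x³ ÷ −2x = x². Subtract (x²)·D = −2x³ − 2x². Remainder: 10x² + 26x + 16.
Step 6: lead(10x² + 26x + 16) ÷ lead(D) = 10x² ÷ −2x = −5x. Subtract (−5x)·D = 10x² + 10x. Remainder: 16x + 16.
Step 7: lead(16x + 16) ÷ lead(D) = 16x ÷ −2x = −8. Subtract (−8)·D = 16x + 16. Remainder: 0.

R(x) = 0, so D(x) is a factor of P(x). yes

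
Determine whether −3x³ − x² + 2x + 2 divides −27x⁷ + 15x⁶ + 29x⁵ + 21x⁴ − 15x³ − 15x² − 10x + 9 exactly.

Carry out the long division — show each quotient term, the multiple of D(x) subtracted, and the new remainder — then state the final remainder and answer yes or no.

R(x) = 7, so D(x) is not a factor of P(x). no

Step 1: lead(−27x⁷ + 15x⁶ + 29x⁵ + 21x⁴ − 15x³ − 15x² − 10x + 9) ÷ lead(D) = −27x⁷ ÷ −3x³ = 9x⁴. Subtract (9x⁴)·D = −27x⁷ − 9x⁶ + 18x⁵ + 18x⁴. Remainder: 24x⁶ + 11x⁵ + 3x⁴ − 15x³ − 15x² − 10x + 9.
Step 2: lead(24x⁶ + 11x⁵ + 3x⁴ − 15x³ − 15x² − 10x + 9) ÷ lead(D) = 24x⁶ ÷ −3x³ = −8x³. Subtract (−8x³)·D = 24x⁶ + 8x⁵ − 16x⁴ − 16x³. Remainder: 3x⁵ + 19x⁴ + x³ − 15x² − 10x + 9.
Step 3: lead(3x⁵ + 19x⁴ + x³ − 15x² − 10x + 9) ÷ lead(D) = 3x⁵ ÷ −3x³ = −x². Subtract (−x²)·D = 3x⁵ + x⁴ − 2x³ − 2x². Remainder: 18x⁴ + 3x³ − 13x² − 10x + 9.
Step 4: lead(18x⁴ + 3x³ − 13x² − 10x + 9) ÷ lead(D) = 18x⁴ ÷ −3x³ = −6x. Subtract (−6x)·D = 18x⁴ + 6x³ − 12x² − 12x. Remainder: −3x³ − x² + 2x + 9.
Step 5: lead(−3x³ − x² + 2x + 9) ÷ lead(D) = −3x³ ÷ −3x³ = 1. Subtract (1)·D = −3x³ − x² + 2x + 2. Remainder: 7.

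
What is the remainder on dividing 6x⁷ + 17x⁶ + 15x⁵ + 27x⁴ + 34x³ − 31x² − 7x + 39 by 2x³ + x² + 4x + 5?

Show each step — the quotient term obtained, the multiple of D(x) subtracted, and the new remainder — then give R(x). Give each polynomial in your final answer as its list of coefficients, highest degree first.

Step 1: lead(6x⁷ + 17x⁶ + 15x⁵ + 27x⁴ + 34x³ − 31x² − 7x + 39) ÷ lead(D) = 6x⁷ ÷ 2x³ = 3x⁴. Subtract (3x⁴)·D = 6x⁷ + 3x⁶ + 12x⁵ + 15x⁴. Remainder: 14x⁶ + 3x⁵ + 12x⁴ + 34x³ − 31x² − 7x + 39.
Step 2: lead(14x⁶ + 3x⁵ + 12x⁴ + 34x³ − 31x² − 7x + 39) ÷ lead(D) = 14x⁶ ÷ 2x³ = 7x³. Subtract (7x³)·D = 14x⁶ + 7x⁵ + 28x⁴ + 35x³. Remainder: −4x⁵ − 16x⁴ − x³ − 31x² − 7x + 39.
Step 3: lead(−4x⁵ − 16x⁴ − x³ − 31x² − 7x + 39) ÷ lead(D) = −4x⁵ ÷ 2x³ = −2x². Subtract (−2x²)·D = −4x⁵ − 2x⁴ − 8x³ − 10x². Remainder: −14x⁴ + 7x³ − 21x² − 7x + 39.
Step 4: lead(−14x⁴ + 7x³ − 21x² − 7x + 39) ÷ lead(D) = −14x⁴ ÷ 2x³ = −7x. Subtract (−7x)·D = −14x⁴ − 7x³ − 28x² − 35x. Remainder: 14x³ + 7x² + 28x + 39.
Step 5: lead(14x³ + 7x² + 28x + 39) ÷ lead(D) = 14x³ ÷ 2x³ = 7. Subtract (7)·D = 14x³ + 7x² + 28x + 35. Remainder: 4.

R = [4]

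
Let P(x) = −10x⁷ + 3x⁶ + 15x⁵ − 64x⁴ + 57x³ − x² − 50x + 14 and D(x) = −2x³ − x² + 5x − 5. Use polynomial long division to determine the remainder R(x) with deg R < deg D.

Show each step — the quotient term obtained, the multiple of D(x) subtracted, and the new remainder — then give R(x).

R(x) = −6

Step 1: lead(−10x⁷ + 3x⁶ + 15x⁵ − 64x⁴ + 57x³ − x² − 50x + 14) ÷ lead(D) = −10x⁷ ÷ −2x³ = 5x⁴. Subtract (5x⁴)·D = −10x⁷ − 5x⁶ + 25x⁵ − 25x⁴. Remainder: 8x⁶ − 10x⁵ − 39x⁴ + 57x³ − x² − 50x + 14.
Step 2: lead(8x⁶ − 10x⁵ − 39x⁴ + 57x³ − x² − 50x + 14) ÷ lead(D) = 8x⁶ ÷ −2x³ = −4x³. Subtract (−4x³)·D = 8x⁶ + 4x⁵ − 20x⁴ + 20x³. Remainder: −14x⁵ − 19x⁴ + 37x³ − x² − 50x + 14.
Step 3: lead(−14x⁵ − 19x⁴ + 37x³ − x² − 50x + 14) ÷ lead(D) = −14x⁵ ÷ −2x³ = 7x². Subtract (7x²)·D = −14x⁵ − 7x⁴ + 35x³ − 35x². Remainder: −12x⁴ + 2x³ + 34x² − 50x + 14.
Step 4: lead(−12x⁴ + 2x³ + 34x² − 50x + 14) ÷ lead(D) = −12x⁴ ÷ −2x³ = 6x. Subtract (6x)·D = −12x⁴ − 6x³ + 30x² − 30x. Remainder: 8x³ + 4x² − 20x + 14.
Step 5: lead(8x³ + 4x² − 20x + 14) ÷ lead(D) = 8x³ ÷ −2x³ = −4. Subtract (−4)·D = 8x³ + 4x² − 20x + 20. Remainder: −6.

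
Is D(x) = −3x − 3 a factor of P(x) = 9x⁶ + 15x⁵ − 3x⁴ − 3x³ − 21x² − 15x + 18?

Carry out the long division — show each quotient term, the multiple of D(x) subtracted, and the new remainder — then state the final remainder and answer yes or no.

Step 1: lead(9x⁶ + 15x⁵ − 3x⁴ − 3x³ − 21x² − 15x + 18) ÷ lead(D) = 9x⁶ ÷ −3x = −3x⁵. Subtract (−3x⁵)·D = 9x⁶ + 9x⁵. Remainder: 6x⁵ − 3x⁴ − 3x³ − 21x² − 15x + 18.
Step 2: lead(6x⁵ − 3x⁴ − 3x³ − 21x² − 15x + 18) ÷ lead(D) = 6x⁵ ÷ −3x = −2x⁴. Subtract (−2x⁴)·D = 6x⁵ + 6x⁴. Remainder: −9x⁴ − 3x³ − 21x² − 15x + 18.
Step 3: lead(−9x⁴ − 3x³ − 21x² − 15x + 18) ÷ lead(D) = −9x⁴ ÷ −3x = 3x³. Subtract (3x³)·D = −9x⁴ − 9x³. Remainder: 6x³ − 21x² − 15x + 18.
Step 4: lead(6x³ − 21x² − 15x + 18) ÷ lead(D) = 6x³ ÷ −3x = −2x². Subtract (−2x²)·D = 6x³ + 6x². Remainder: −27x² − 15x + 18.
Step 5: lead(−27x² − 15x + 18) ÷ lead(D) = −27x² ÷ −3x = 9x. Subtract (9x)·D = −27x² − 27x. Remainder: 12x + 18.
Step 6: lead(12x + 18) ÷ lead(D) = 12x ÷ −3x = −4. Subtract (−4)·D = 12x + 12. Remainder: 6.

R(x) = 6, so D(x) is not a factor of P(x). no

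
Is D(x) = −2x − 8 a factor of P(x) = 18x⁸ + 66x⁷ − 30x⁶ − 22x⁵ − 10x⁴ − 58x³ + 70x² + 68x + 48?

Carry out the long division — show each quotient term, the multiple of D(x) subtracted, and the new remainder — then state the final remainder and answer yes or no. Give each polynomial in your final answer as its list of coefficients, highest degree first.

R = [0], so D(x) is a factor of P(x). yes

Step 1: lead(18x⁸ + 66x⁷ − 30x⁶ − 22x⁵ − 10x⁴ − 58x³ + 70x² + 68x + 48) ÷ lead(D) = 18x⁸ ÷ −2x = −9x⁷. Subtract (−9x⁷)·D = 18x⁸ + 72x⁷. Remainder: −6x⁷ − 30x⁶ − 22x⁵ − 10x⁴ − 58x³ + 70x² + 68x + 48.
Step 2: lead(−6x⁷ − 30x⁶ − 22x⁵ − 10x⁴ − 58x³ + 70x² + 68x + 48) ÷ lead(D) = −6x⁷ ÷ −2x = 3x⁶. Subtract (3x⁶)·D = −6x⁷ − 24x⁶. Remainder: −6x⁶ − 22x⁵ − 10x⁴ − 58x³ + 70x² + 68x + 48.
Step 3: lead(−6x⁶ − 22x⁵ − 10x⁴ − 58x³ + 70x² + 68x + 48) ÷ lead(D) = −6x⁶ ÷ −2x = 3x⁵. Subtract (3x⁵)·D = −6x⁶ − 24x⁵. Remainder: 2x⁵ − 10x⁴ − 58x³ + 70x² + 68x + 48.
Step 4: lead(2x⁵ − 10x⁴ − 58x³ + 70x² + 68x + 48) ÷ lead(D) = 2x⁵ ÷ −2x = −x⁴. Subtract (−x⁴)·D = 2x⁵ + 8x⁴. Remainder: −18x⁴ − 58x³ + 70x² + 68x + 48.
Step 5: lead(−18x⁴ − 58x³ + 70x² + 68x + 48) ÷ lead(D) = −18x⁴ ÷ −2x = 9x³. Subtract (9x³)·D = −18x⁴ − 72x³. Remainder: 14x³ + 70x² + 68x + 48.
Step 6: lead(14x³ + 70x² + 68x + 48) ÷ lead(D) = 14x³ ÷ −2x = −7x². Subtract (−7x²)·D = 14x³ + 56x². Remainder: 14x² + 68x + 48.
Step 7: lead(14x² + 68x + 48) ÷ lead(D) = 14x² ÷ −2x = −7x. Subtract (−7x)·D = 14x² + 56x. Remainder: 12x + 48.
Step 8: lead(12x + 48) ÷ lead(D) = 12x ÷ −2x = −6. Subtract (−6)·D = 12x + 48. Remainder: 0.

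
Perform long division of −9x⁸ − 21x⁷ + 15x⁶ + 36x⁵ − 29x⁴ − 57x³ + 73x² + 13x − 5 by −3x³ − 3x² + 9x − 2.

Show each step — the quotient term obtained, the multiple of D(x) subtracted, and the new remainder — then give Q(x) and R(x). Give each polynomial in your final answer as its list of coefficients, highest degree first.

Step 1: lead(−9x⁸ − 21x⁷ + 15x⁶ + 36x⁵ − 29x⁴ − 57x³ + 73x² + 13x − 5) ÷ lead(D) = −9x⁸ ÷ −3x³ = 3x⁵. Subtract (3x⁵)·D = −9x⁸ − 9x⁷ + 27x⁶ − 6x⁵. Remainder: −12x⁷ − 12x⁶ + 42x⁵ − 29x⁴ − 57x³ + 73x² + 13x − 5.
Step 2: lead(−12x⁷ − 12x⁶ + 42x⁵ − 29x⁴ − 57x³ + 73x² + 13x − 5) ÷ lead(D) = −12x⁷ ÷ −3x³ = 4x⁴. Subtract (4x⁴)·D = −12x⁷ − 12x⁶ + 36x⁵ − 8x⁴. Remainder: 6x⁵ − 21x⁴ − 57x³ + 73x² + 13x − 5.
Step 3: lead(6x⁵ − 21x⁴ − 57x³ + 73x² + 13x − 5) ÷ lead(D) = 6x⁵ ÷ −3x³ = −2x². Subtract (−2x²)·D = 6x⁵ + 6x⁴ − 18x³ + 4x². Remainder: −27x⁴ − 39x³ + 69x² + 13x − 5.
Step 4: lead(−27x⁴ − 39x³ + 69x² + 13x − 5) ÷ lead(D) = −27x⁴ ÷ −3x³ = 9x. Subtract (9x)·D = −27x⁴ − 27x³ + 81x² − 18x. Remainder: −12x³ − 12x² + 31x − 5.
Step 5: lead(−12x³ − 12x² + 31x − 5) ÷ lead(D) = −12x³ ÷ −3x³ = 4. Subtract (4)·D = −12x³ − 12x² + 36x − 8. Remainder: −5x + 3.

Q = [3, 4, 0, -2, 9, 4]; R = [-5, 3]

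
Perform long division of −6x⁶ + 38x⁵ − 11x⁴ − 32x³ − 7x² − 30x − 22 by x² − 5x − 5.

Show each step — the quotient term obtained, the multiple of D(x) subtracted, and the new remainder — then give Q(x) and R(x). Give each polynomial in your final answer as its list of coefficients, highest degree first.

Step 1: lead(−6x⁶ + 38x⁵ − 11x⁴ − 32x³ − 7x² − 30x − 22) ÷ lead(D) = −6x⁶ ÷ x² = −6x⁴. Subtract (−6x⁴)·D = −6x⁶ + 30x⁵ + 30x⁴. Remainder: 8x⁵ − 41x⁴ − 32x³ − 7x² − 30x − 22.
Step 2: lead(8x⁵ − 41x⁴ − 32x³ − 7x² − 30x − 22) ÷ lead(D) = 8x⁵ ÷ x² = 8x³. Subtract (8x³)·D = 8x⁵ − 40x⁴ − 40x³. Remainder: −x⁴ + 8x³ − 7x² − 30x − 22.
Step 3: lead(−x⁴ + 8x³ − 7x² − 30x − 22) ÷ lead(D) = −x⁴ ÷ x² = −x². Subtract (−x²)·D = −x⁴ + 5x³ + 5x². Remainder: 3x³ − 12x² − 30x − 22.
Step 4: lead(3x³ − 12x² − 30x − 22) ÷ lead(D) = 3x³ ÷ x² = 3x. Subtract (3x)·D = 3x³ − 15x² − 15x. Remainder: 3x² − 15x − 22.
Step 5: lead(3x² − 15x − 22) ÷ lead(D) = 3x² ÷ x² = 3. Subtract (3)·D = 3x² − 15x − 15. Remainder: −7.

Q = [-6, 8, -1, 3, 3]; R = [-7]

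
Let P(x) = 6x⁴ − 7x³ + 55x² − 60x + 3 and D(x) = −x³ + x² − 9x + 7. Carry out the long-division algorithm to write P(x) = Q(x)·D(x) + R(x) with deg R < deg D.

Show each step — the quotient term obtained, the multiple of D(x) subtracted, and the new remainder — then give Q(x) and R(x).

Step 1: lead(6x⁴ − 7x³ + 55x² − 60x + 3) ÷ lead(D) = 6x⁴ ÷ −x³ = −6x. Subtract (−6x)·D = 6x⁴ − 6x³ + 54x² − 42x. Remainder: −x³ + x² − 18x + 3.
Step 2: lead(−x³ + x² − 18x + 3) ÷ lead(D) = −x³ ÷ −x³ = 1. Subtract (1)·D = −x³ + x² − 9x + 7. Remainder: −9x − 4.

Q(x) = −6x + 1; R(x) = −9x − 4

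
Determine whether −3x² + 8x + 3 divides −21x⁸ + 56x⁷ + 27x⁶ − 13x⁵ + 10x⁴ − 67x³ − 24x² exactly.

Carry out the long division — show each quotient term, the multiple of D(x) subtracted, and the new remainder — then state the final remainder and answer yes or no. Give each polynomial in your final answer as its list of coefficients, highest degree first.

Step 1: lead(−21x⁸ + 56x⁷ + 27x⁶ − 13x⁵ + 10x⁴ − 67x³ − 24x²) ÷ lead(D) = −21x⁸ ÷ −3x² = 7x⁶. Subtract (7x⁶)·D = −21x⁸ + 56x⁷ + 21x⁶. Remainder: 6x⁶ − 13x⁵ + 10x⁴ − 67x³ − 24x².
Step 2: lead(6x⁶ − 13x⁵ + 10x⁴ − 67x³ − 24x²) ÷ lead(D) = 6x⁶ ÷ −3x² = −2x⁴. Subtract (−2x⁴)·D = 6x⁶ − 16x⁵ − 6x⁴. Remainder: 3x⁵ + 16x⁴ − 67x³ − 24x².
Step 3: lead(3x⁵ + 16x⁴ − 67x³ − 24x²) ÷ lead(D) = 3x⁵ ÷ −3x² = −x³. Subtract (−x³)·D = 3x⁵ − 8x⁴ − 3x³. Remainder: 24x⁴ − 64x³ − 24x².
Step 4: lead(24x⁴ − 64x³ − 24x²) ÷ lead(D) = 24x⁴ ÷ −3x² = −8x². Subtract (−8x²)·D = 24x⁴ − 64x³ − 24x². Remainder: 0.

R = [0], so D(x) is a factor of P(x). yes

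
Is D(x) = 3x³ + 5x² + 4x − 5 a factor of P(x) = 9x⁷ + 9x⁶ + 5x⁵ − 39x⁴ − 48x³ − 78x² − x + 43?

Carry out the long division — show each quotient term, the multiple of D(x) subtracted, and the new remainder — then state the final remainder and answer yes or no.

Step 1: lead(9x⁷ + 9x⁶ + 5x⁵ − 39x⁴ − 48x³ − 78x² − x + 43) ÷ lead(D) = 9x⁷ ÷ 3x³ = 3x⁴. Subtract (3x⁴)·D = 9x⁷ + 15x⁶ + 12x⁵ − 15x⁴. Remainder: −6x⁶ − 7x⁵ − 24x⁴ − 48x³ − 78x² − x + 43.
Step 2: lead(−6x⁶ − 7x⁵ − 24x⁴ − 48x³ − 78x² − x + 43) ÷ lead(D) = −6x⁶ ÷ 3x³ = −2x³. Subtract (−2x³)·D = −6x⁶ − 10x⁵ − 8x⁴ + 10x³. Remainder: 3x⁵ − 16x⁴ − 58x³ − 78x² − x + 43.
Step 3: lead(3x⁵ − 16x⁴ − 58x³ − 78x² − x + 43) ÷ lead(D) = 3x⁵ ÷ 3x³ = x². Subtract (x²)·D = 3x⁵ + 5x⁴ + 4x³ − 5x². Remainder: −21x⁴ − 62x³ − 73x² − x + 43.
Step 4: lead(−21x⁴ − 62x³ − 73x² − x + 43) ÷ lead(D) = −21x⁴ ÷ 3x³ = −7x. Subtract (−7x)·D = −21x⁴ − 35x³ − 28x² + 35x. Remainder: −27x³ − 45x² − 36x + 43.
Step 5: lead(−27x³ − 45x² − 36x + 43) ÷ lead(D) = −27x³ ÷ 3x³ = −9. Subtract (−9)·D = −27x³ − 45x² − 36x + 45. Remainder: −2.

R(x) = −2, so D(x) is not a factor of P(x). no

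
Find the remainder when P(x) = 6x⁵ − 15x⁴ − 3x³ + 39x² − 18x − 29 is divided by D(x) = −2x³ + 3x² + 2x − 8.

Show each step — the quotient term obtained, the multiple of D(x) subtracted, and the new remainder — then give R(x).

Step 1: lead(6x⁵ − 15x⁴ − 3x³ + 39x² − 18x − 29) ÷ lead(D) = 6x⁵ ÷ −2x³ = −3x². Subtract (−3x²)·D = 6x⁵ − 9x⁴ − 6x³ + 24x². Remainder: −6x⁴ + 3x³ + 15x² − 18x − 29.
Step 2: lead(−6x⁴ + 3x³ + 15x² − 18x − 29) ÷ lead(D) = −6x⁴ ÷ −2x³ = 3x. Subtract (3x)·D = −6x⁴ + 9x³ + 6x² − 24x. Remainder: −6x³ + 9x² + 6x − 29.
Step 3: lead(−6x³ + 9x² + 6x − 29) ÷ lead(D) = −6x³ ÷ −2x³ = 3. Subtract (3)·D = −6x³ + 9x² + 6x − 24. Remainder: −5.

R(x) = −5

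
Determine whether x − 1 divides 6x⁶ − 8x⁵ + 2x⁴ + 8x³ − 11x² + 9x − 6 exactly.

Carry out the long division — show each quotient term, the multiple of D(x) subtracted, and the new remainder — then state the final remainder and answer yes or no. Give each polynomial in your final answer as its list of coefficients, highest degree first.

R = [0], so D(x) is a factor of P(x). yes

Step 1: lead(6x⁶ − 8x⁵ + 2x⁴ + 8x³ − 11x² + 9x − 6) ÷ lead(D) = 6x⁶ ÷ x = 6x⁵. Subtract (6x⁵)·D = 6x⁶ − 6x⁵. Remainder: −2x⁵ + 2x⁴ + 8x³ − 11x² + 9x − 6.
Step 2: lead(−2x⁵ + 2x⁴ + 8x³ − 11x² + 9x − 6) ÷ lead(D) = −2x⁵ ÷ x = −2x⁴. Subtract (−2x⁴)·D = −2x⁵ + 2x⁴. Remainder: 8x³ − 11x² + 9x − 6.
Step 3: lead(8x³ − 11x² + 9x − 6) ÷ lead(D) = 8x³ ÷ x = 8x². Subtract (8x²)·D = 8x³ − 8x². Remainder: −3x² + 9x − 6.
Step 4: lead(−3x² + 9x − 6) ÷ lead(D) = −3x² ÷ x = −3x. Subtract (−3x)·D = −3x² + 3x. Remainder: 6x − 6.
Step 5: lead(6x − 6) ÷ lead(D) = 6x ÷ x = 6. Subtract (6)·D = 6x − 6. Remainder: 0.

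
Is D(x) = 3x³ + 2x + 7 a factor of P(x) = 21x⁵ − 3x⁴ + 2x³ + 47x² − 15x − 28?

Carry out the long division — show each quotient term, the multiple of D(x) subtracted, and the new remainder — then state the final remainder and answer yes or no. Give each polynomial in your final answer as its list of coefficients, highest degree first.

Step 1: lead(21x⁵ − 3x⁴ + 2x³ + 47x² − 15x − 28) ÷ lead(D) = 21x⁵ ÷ 3x³ = 7x². Subtract (7x²)·D = 21x⁵ + 14x³ + 49x². Remainder: −3x⁴ − 12x³ − 2x² − 15x − 28.
Step 2: lead(−3x⁴ − 12x³ − 2x² − 15x − 28) ÷ lead(D) = −3x⁴ ÷ 3x³ = −x. Subtract (−x)·D = −3x⁴ − 2x² − 7x. Remainder: −12x³ − 8x − 28.
Step 3: lead(−12x³ − 8x − 28) ÷ lead(D) = −12x³ ÷ 3x³ = −4. Subtract (−4)·D = −12x³ − 8x − 28. Remainder: 0.

R = [0], so D(x) is a factor of P(x). yes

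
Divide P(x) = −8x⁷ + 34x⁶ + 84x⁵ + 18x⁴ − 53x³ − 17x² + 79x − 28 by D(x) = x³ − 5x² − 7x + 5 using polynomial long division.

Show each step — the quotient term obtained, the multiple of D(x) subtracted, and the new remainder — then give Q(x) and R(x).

Q(x) = −8x⁴ − 6x³ − 2x² + 6x − 7; R(x) = 7

Step 1: lead(−8x⁷ + 34x⁶ + 84x⁵ + 18x⁴ − 53x³ − 17x² + 79x − 28) ÷ lead(D) = −8x⁷ ÷ x³ = −8x⁴. Subtract (−8x⁴)·D = −8x⁷ + 40x⁶ + 56x⁵ − 40x⁴. Remainder: −6x⁶ + 28x⁵ + 58x⁴ − 53x³ − 17x² + 79x − 28.
Step 2: lead(−6x⁶ + 28x⁵ + 58x⁴ − 53x³ − 17x² + 79x − 28) ÷ lead(D) = −6x⁶ ÷ x³ = −6x³. Subtract (−6x³)·D = −6x⁶ + 30x⁵ + 42x⁴ − 30x³. Remainder: −2x⁵ + 16x⁴ − 23x³ − 17x² + 79x − 28.
Step 3: lead(−2x⁵ + 16x⁴ − 23x³ − 17x² + 79x − 28) ÷ lead(D) = −2x⁵ ÷ x³ = −2x². Subtract (−2x²)·D = −2x⁵ + 10x⁴ + 14x³ − 10x². Remainder: 6x⁴ − 37x³ − 7x² + 79x − 28.
Step 4: lead(6x⁴ − 37x³ − 7x² + 79x − 28) ÷ lead(D) = 6x⁴ ÷ x³ = 6x. Subtract (6x)·D = 6x⁴ − 30x³ − 42x² + 30x. Remainder: −7x³ + 35x² + 49x − 28.
Step 5: lead(−7x³ + 35x² + 49x − 28) ÷ lead(D) = −7x³ ÷ x³ = −7. Subtract (−7)·D = −7x³ + 35x² + 49x − 35. Remainder: 7.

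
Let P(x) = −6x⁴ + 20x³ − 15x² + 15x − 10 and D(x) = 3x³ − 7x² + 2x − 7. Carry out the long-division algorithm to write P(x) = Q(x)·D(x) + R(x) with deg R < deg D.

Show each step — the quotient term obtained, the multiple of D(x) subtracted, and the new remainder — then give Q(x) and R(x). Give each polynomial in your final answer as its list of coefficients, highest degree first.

Step 1: lead(−6x⁴ + 20x³ − 15x² + 15x − 10) ÷ lead(D) = −6x⁴ ÷ 3x³ = −2x. Subtract (−2x)·D = −6x⁴ + 14x³ − 4x² + 14x. Remainder: 6x³ − 11x² + x − 10.
Step 2: lead(6x³ − 11x² + x − 10) ÷ lead(D) = 6x³ ÷ 3x³ = 2. Subtract (2)·D = 6x³ − 14x² + 4x − 14. Remainder: 3x² − 3x + 4.

Q = [-2, 2]; R = [3, -3, 4]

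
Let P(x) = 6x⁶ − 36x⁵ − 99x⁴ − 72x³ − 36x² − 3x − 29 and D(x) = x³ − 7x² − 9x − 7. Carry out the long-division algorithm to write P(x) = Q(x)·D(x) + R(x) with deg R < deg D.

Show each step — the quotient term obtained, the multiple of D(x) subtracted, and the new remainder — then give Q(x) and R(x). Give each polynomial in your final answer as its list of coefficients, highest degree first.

Q = [6, 6, -3, 3]; R = [3, -8]

Step 1: lead(6x⁶ − 36x⁵ − 99x⁴ − 72x³ − 36x² − 3x − 29) ÷ lead(D) = 6x⁶ ÷ x³ = 6x³. Subtract (6x³)·D = 6x⁶ − 42x⁵ − 54x⁴ − 42x³. Remainder: 6x⁵ − 45x⁴ − 30x³ − 36x² − 3x − 29.
Step 2: lead(6x⁵ − 45x⁴ − 30x³ − 36x² − 3x − 29) ÷ lead(D) = 6x⁵ ÷ x³ = 6x². Subtract (6x²)·D = 6x⁵ − 42x⁴ − 54x³ − 42x². Remainder: −3x⁴ + 24x³ + 6x² − 3x − 29.
Step 3: lead(−3x⁴ + 24x³ + 6x² − 3x − 29) ÷ lead(D) = −3x⁴ ÷ x³ = −3x. Subtract (−3x)·D = −3x⁴ + 21x³ + 27x² + 21x. Remainder: 3x³ − 21x² − 24x − 29.
Step 4: lead(3x³ − 21x² − 24x − 29) ÷ lead(D) = 3x³ ÷ x³ = 3. Subtract (3)·D = 3x³ − 21x² − 27x − 21. Remainder: 3x − 8.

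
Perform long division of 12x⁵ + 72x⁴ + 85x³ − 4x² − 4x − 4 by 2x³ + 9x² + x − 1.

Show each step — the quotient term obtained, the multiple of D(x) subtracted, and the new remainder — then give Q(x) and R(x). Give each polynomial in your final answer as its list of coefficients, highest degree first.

Q = [6, 9, -1]; R = [2, 6, -5]

Step 1: lead(12x⁵ + 72x⁴ + 85x³ − 4x² − 4x − 4) ÷ lead(D) = 12x⁵ ÷ 2x³ = 6x². Subtract (6x²)·D = 12x⁵ + 54x⁴ + 6x³ − 6x². Remainder: 18x⁴ + 79x³ + 2x² − 4x − 4.
Step 2: lead(18x⁴ + 79x³ + 2x² − 4x − 4) ÷ lead(D) = 18x⁴ ÷ 2x³ = 9x. Subtract (9x)·D = 18x⁴ + 81x³ + 9x² − 9x. Remainder: −2x³ − 7x² + 5x − 4.
Step 3: lead(−2x³ − 7x² + 5x − 4) ÷ lead(D) = −2x³ ÷ 2x³ = −1. Subtract (−1)·D = −2x³ − 9x² − x + 1. Remainder: 2x² + 6x − 5.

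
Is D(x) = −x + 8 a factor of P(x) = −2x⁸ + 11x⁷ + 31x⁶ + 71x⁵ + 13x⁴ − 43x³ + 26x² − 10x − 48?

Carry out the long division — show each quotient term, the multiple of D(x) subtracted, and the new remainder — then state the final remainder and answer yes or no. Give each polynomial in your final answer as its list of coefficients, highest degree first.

Step 1: lead(−2x⁸ + 11x⁷ + 31x⁶ + 71x⁵ + 13x⁴ − 43x³ + 26x² − 10x − 48) ÷ lead(D) = −2x⁸ ÷ −x = 2x⁷. Subtract (2x⁷)·D = −2x⁸ + 16x⁷. Remainder: −5x⁷ + 31x⁶ + 71x⁵ + 13x⁴ − 43x³ + 26x² − 10x − 48.
Step 2: lead(−5x⁷ + 31x⁶ + 71x⁵ + 13x⁴ − 43x³ + 26x² − 10x − 48) ÷ lead(D) = −5x⁷ ÷ −x = 5x⁶. Subtract (5x⁶)·D = −5x⁷ + 40x⁶. Remainder: −9x⁶ + 71x⁵ + 13x⁴ − 43x³ + 26x² − 10x − 48.
Step 3: lead(−9x⁶ + 71x⁵ + 13x⁴ − 43x³ + 26x² − 10x − 48) ÷ lead(D) = −9x⁶ ÷ −x = 9x⁵. Subtract (9x⁵)·D = −9x⁶ + 72x⁵. Remainder: −x⁵ + 13x⁴ − 43x³ + 26x² − 10x − 48.
Step 4: lead(−x⁵ + 13x⁴ − 43x³ + 26x² − 10x − 48) ÷ lead(D) = −x⁵ ÷ −x = x⁴. Subtract (x⁴)·D = −x⁵ + 8x⁴. Remainder: 5x⁴ − 43x³ + 26x² − 10x − 48.
Step 5: lead(5x⁴ − 43x³ + 26x² − 10x − 48) ÷ lead(D) = 5x⁴ ÷ −x = −5x³. Subtract (−5x³)·D = 5x⁴ − 40x³. Remainder: −3x³ + 26x² − 10x − 48.
Step 6: lead(−3x³ + 26x² − 10x − 48) ÷ lead(D) = −3x³ ÷ −x = 3x². Subtract (3x²)·D = −3x³ + 24x². Remainder: 2x² − 10x − 48.
Step 7: lead(2x² − 10x − 48) ÷ lead(D) = 2x² ÷ −x = −2x. Subtract (−2x)·D = 2x² − 16x. Remainder: 6x − 48.
Step 8: lead(6x − 48) ÷ lead(D) = 6x ÷ −x = −6. Subtract (−6)·D = 6x − 48. Remainder: 0.

R = [0], so D(x) is a factor of P(x). yes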